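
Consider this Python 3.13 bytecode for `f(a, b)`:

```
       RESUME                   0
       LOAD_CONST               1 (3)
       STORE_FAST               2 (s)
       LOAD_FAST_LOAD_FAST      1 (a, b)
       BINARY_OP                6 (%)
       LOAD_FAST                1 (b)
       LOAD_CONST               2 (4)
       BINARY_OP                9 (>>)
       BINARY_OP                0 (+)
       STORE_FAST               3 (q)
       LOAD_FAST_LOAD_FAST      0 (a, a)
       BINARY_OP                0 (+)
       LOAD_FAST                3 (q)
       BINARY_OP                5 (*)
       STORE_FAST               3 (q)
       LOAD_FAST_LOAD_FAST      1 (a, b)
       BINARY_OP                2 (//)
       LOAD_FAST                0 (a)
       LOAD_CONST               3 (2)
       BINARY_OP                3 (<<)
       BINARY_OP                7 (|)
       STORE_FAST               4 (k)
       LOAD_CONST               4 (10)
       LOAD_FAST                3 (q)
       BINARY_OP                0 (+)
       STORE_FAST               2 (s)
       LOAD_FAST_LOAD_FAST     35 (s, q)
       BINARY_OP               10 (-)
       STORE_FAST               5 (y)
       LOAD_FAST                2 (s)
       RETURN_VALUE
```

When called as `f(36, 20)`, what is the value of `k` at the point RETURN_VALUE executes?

LOAD_CONST → push 3. Stack: [3]
STORE_FAST s → s=3. Stack: []
LOAD_FAST_LOAD_FAST a,b → push 36,20. Stack: [36, 20]
BINARY_OP % → 36 % 20 = 16. Stack: [16]
LOAD_FAST b → push 20. Stack: [16, 20]
LOAD_CONST → push 4. Stack: [16, 20, 4]
BINARY_OP >> → 20 >> 4 = 1. Stack: [16, 1]
BINARY_OP + → 16 + 1 = 17. Stack: [17]
STORE_FAST q → q=17. Stack: []
LOAD_FAST_LOAD_FAST a,a → push 36,36. Stack: [36, 36]
BINARY_OP + → 36 + 36 = 72. Stack: [72]
LOAD_FAST q → push 17. Stack: [72, 17]
BINARY_OP * → 72 * 17 = 1224. Stack: [1224]
STORE_FAST q → q=1224. Stack: []
LOAD_FAST_LOAD_FAST a,b → push 36,20. Stack: [36, 20]
BINARY_OP // → 36 // 20 = 1. Stack: [1]
LOAD_FAST a → push 36. Stack: [1, 36]
LOAD_CONST → push 2. Stack: [1, 36, 2]
BINARY_OP << → 36 << 2 = 144. Stack: [1, 144]
BINARY_OP | → 1 | 144 = 145. Stack: [145]
STORE_FAST k → k=145. Stack: []
LOAD_CONST → push 10. Stack: [10]
LOAD_FAST q → push 1224. Stack: [10, 1224]
BINARY_OP + → 10 + 1224 = 1234. Stack: [1234]
STORE_FAST s → s=1234. Stack: []
LOAD_FAST_LOAD_FAST s,q → push 1234,1224. Stack: [1234, 1224]
BINARY_OP - → 1234 - 1224 = 10. Stack: [10]
STORE_FAST y → y=10. Stack: []
LOAD_FAST s → push 1234. Stack: [1234]
RETURN_VALUE → return 1234.

145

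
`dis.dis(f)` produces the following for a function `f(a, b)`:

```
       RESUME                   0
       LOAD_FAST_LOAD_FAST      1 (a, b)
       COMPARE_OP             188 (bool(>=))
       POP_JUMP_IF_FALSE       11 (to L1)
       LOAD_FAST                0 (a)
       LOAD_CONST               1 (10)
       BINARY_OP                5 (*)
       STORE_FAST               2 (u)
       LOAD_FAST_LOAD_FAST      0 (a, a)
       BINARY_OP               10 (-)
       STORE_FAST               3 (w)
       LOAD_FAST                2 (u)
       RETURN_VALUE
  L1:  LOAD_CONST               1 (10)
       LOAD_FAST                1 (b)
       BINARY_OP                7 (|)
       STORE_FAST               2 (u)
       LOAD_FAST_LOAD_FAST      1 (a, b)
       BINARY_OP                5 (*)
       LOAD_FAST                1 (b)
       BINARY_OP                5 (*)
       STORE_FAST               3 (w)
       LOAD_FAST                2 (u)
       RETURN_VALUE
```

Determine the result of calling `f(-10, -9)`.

-1

LOAD_FAST_LOAD_FAST a,b → push -10,-9. Stack: [-10, -9]
COMPARE_OP bool(>=) → -10 vs -9 = False. Stack: [False]
POP_JUMP_IF_FALSE → pop False; jump. Stack: []
LOAD_CONST → push 10. Stack: [10]
LOAD_FAST b → push -9. Stack: [10, -9]
BINARY_OP | → 10 | -9 = -1. Stack: [-1]
STORE_FAST u → u=-1. Stack: []
LOAD_FAST_LOAD_FAST a,b → push -10,-9. Stack: [-10, -9]
BINARY_OP * → -10 * -9 = 90. Stack: [90]
LOAD_FAST b → push -9. Stack: [90, -9]
BINARY_OP * → 90 * -9 = -810. Stack: [-810]
STORE_FAST w → w=-810. Stack: []
LOAD_FAST u → push -1. Stack: [-1]
RETURN_VALUE → return -1.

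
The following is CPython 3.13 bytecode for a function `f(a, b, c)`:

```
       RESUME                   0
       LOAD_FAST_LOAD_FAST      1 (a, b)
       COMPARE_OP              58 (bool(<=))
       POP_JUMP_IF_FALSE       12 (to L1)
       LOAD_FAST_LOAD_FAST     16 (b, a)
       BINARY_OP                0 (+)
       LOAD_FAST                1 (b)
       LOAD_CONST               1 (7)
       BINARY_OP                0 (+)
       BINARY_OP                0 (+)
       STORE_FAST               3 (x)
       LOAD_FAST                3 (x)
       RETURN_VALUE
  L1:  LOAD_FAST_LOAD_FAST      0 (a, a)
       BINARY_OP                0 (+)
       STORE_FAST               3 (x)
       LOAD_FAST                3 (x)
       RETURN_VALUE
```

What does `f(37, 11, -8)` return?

LOAD_FAST_LOAD_FAST a,b → push 37,11. Stack: [37, 11]
COMPARE_OP bool(<=) → 37 vs 11 = False. Stack: [False]
POP_JUMP_IF_FALSE → pop False; jump. Stack: []
LOAD_FAST_LOAD_FAST a,a → push 37,37. Stack: [37, 37]
BINARY_OP + → 37 + 37 = 74. Stack: [74]
STORE_FAST x → x=74. Stack: []
LOAD_FAST x → push 74. Stack: [74]
RETURN_VALUE → return 74.

74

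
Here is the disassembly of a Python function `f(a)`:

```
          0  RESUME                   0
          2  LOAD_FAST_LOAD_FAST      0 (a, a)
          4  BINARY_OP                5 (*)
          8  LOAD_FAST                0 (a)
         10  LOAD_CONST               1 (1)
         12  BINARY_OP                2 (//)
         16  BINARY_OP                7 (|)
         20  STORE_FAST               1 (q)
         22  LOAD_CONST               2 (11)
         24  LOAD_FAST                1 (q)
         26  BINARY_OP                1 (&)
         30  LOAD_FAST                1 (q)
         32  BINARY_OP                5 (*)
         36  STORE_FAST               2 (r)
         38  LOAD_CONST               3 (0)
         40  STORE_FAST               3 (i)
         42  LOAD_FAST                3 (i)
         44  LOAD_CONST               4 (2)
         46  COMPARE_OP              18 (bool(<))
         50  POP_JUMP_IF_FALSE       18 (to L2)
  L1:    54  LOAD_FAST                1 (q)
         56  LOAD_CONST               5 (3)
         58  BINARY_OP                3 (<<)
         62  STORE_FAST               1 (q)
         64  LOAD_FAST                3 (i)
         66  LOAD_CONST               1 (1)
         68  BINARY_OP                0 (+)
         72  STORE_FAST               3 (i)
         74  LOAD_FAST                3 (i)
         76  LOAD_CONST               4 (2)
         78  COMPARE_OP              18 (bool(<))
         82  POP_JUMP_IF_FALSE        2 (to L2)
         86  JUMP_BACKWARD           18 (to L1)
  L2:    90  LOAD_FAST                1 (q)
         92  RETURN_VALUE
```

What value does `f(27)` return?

LOAD_FAST_LOAD_FAST a,a → push 27,27. Stack: [27, 27]
BINARY_OP * → 27 * 27 = 729. Stack: [729]
LOAD_FAST a → push 27. Stack: [729, 27]
LOAD_CONST → push 1. Stack: [729, 27, 1]
BINARY_OP // → 27 // 1 = 27. Stack: [729, 27]
BINARY_OP | → 729 | 27 = 731. Stack: [731]
STORE_FAST q → q=731. Stack: []
LOAD_CONST → push 11. Stack: [11]
LOAD_FAST q → push 731. Stack: [11, 731]
BINARY_OP & → 11 & 731 = 11. Stack: [11]
LOAD_FAST q → push 731. Stack: [11, 731]
BINARY_OP * → 11 * 731 = 8041. Stack: [8041]
STORE_FAST r → r=8041. Stack: []
LOAD_CONST → push 0. Stack: [0]
STORE_FAST i → i=0. Stack: []
LOAD_FAST i → push 0. Stack: [0]
LOAD_CONST → push 2. Stack: [0, 2]
COMPARE_OP bool(<) → 0 vs 2 = True. Stack: [True]
POP_JUMP_IF_FALSE → pop True; no jump. Stack: []
LOAD_FAST q → push 731. Stack: [731]
LOAD_CONST → push 3. Stack: [731, 3]
BINARY_OP << → 731 << 3 = 5848. Stack: [5848]
STORE_FAST q → q=5848. Stack: []
LOAD_FAST i → push 0. Stack: [0]
LOAD_CONST → push 1. Stack: [0, 1]
BINARY_OP + → 0 + 1 = 1. Stack: [1]
STORE_FAST i → i=1. Stack: []
LOAD_FAST i → push 1. Stack: [1]
LOAD_CONST → push 2. Stack: [1, 2]
COMPARE_OP bool(<) → 1 vs 2 = True. Stack: [True]
POP_JUMP_IF_FALSE → pop True; no jump. Stack: []
LOAD_FAST q → push 5848. Stack: [5848]
LOAD_CONST → push 3. Stack: [5848, 3]
BINARY_OP << → 5848 << 3 = 46784. Stack: [46784]
STORE_FAST q → q=46784. Stack: []
LOAD_FAST i → push 1. Stack: [1]
LOAD_CONST → push 1. Stack: [1, 1]
BINARY_OP + → 1 + 1 = 2. Stack: [2]
STORE_FAST i → i=2. Stack: []
LOAD_FAST i → push 2. Stack: [2]
LOAD_CONST → push 2. Stack: [2, 2]
COMPARE_OP bool(<) → 2 vs 2 = False. Stack: [False]
POP_JUMP_IF_FALSE → pop False; jump. Stack: []
LOAD_FAST q → push 46784. Stack: [46784]
RETURN_VALUE → return 46784.

46784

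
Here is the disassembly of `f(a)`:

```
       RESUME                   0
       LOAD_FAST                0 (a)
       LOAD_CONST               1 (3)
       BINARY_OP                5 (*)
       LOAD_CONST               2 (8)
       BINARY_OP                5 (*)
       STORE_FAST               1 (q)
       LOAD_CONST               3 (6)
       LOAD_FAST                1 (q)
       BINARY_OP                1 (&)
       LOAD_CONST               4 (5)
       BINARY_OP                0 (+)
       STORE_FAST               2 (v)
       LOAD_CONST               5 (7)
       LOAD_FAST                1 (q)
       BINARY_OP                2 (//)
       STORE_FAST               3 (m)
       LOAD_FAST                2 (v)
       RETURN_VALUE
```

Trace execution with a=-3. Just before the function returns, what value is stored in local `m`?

LOAD_FAST a → push -3. Stack: [-3]
LOAD_CONST → push 3. Stack: [-3, 3]
BINARY_OP * → -3 * 3 = -9. Stack: [-9]
LOAD_CONST → push 8. Stack: [-9, 8]
BINARY_OP * → -9 * 8 = -72. Stack: [-72]
STORE_FAST q → q=-72. Stack: []
LOAD_CONST → push 6. Stack: [6]
LOAD_FAST q → push -72. Stack: [6, -72]
BINARY_OP & → 6 & -72 = 0. Stack: [0]
LOAD_CONST → push 5. Stack: [0, 5]
BINARY_OP + → 0 + 5 = 5. Stack: [5]
STORE_FAST v → v=5. Stack: []
LOAD_CONST → push 7. Stack: [7]
LOAD_FAST q → push -72. Stack: [7, -72]
BINARY_OP // → 7 // -72 = -1. Stack: [-1]
STORE_FAST m → m=-1. Stack: []
LOAD_FAST v → push 5. Stack: [5]
RETURN_VALUE → return 5.

-1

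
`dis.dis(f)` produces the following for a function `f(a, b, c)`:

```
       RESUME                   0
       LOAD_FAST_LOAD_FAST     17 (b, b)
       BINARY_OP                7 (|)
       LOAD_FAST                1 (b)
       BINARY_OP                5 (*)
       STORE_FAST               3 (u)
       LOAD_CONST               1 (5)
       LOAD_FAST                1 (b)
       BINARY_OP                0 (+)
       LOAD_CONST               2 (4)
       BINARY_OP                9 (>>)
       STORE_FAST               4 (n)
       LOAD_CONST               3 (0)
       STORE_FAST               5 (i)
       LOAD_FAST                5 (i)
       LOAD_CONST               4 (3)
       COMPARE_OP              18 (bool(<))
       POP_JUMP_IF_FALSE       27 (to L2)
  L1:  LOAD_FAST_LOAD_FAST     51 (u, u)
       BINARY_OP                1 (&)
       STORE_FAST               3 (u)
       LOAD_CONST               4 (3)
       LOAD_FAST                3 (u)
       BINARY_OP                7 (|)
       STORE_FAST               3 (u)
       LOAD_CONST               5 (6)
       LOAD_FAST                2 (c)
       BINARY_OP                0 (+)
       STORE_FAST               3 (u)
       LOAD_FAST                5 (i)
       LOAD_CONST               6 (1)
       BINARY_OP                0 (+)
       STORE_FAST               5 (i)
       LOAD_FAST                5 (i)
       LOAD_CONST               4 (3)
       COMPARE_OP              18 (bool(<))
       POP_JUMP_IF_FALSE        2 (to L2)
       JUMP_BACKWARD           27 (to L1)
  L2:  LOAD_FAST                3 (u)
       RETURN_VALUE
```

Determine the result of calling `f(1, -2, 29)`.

LOAD_FAST_LOAD_FAST b,b → push -2,-2
BINARY_OP | → -2 | -2 = -2
LOAD_FAST b → push -2
BINARY_OP * → -2 * -2 = 4
STORE_FAST u → u=4
LOAD_CONST → push 5
LOAD_FAST b → push -2
BINARY_OP + → 5 + -2 = 3
LOAD_CONST → push 4
BINARY_OP >> → 3 >> 4 = 0
STORE_FAST n → n=0
LOAD_CONST → push 0
STORE_FAST i → i=0
LOAD_FAST i → push 0
LOAD_CONST → push 3
COMPARE_OP bool(<) → 0 vs 3 = True
POP_JUMP_IF_FALSE → pop True; no jump
LOAD_FAST_LOAD_FAST u,u → push 4,4
BINARY_OP & → 4 & 4 = 4
STORE_FAST u → u=4
LOAD_CONST → push 3
LOAD_FAST u → push 4
BINARY_OP | → 3 | 4 = 7
STORE_FAST u → u=7
LOAD_CONST → push 6
LOAD_FAST c → push 29
BINARY_OP + → 6 + 29 = 35
STORE_FAST u → u=35
LOAD_FAST i → push 0
LOAD_CONST → push 1
BINARY_OP + → 0 + 1 = 1
STORE_FAST i → i=1
LOAD_FAST i → push 1
LOAD_CONST → push 3
COMPARE_OP bool(<) → 1 vs 3 = True
POP_JUMP_IF_FALSE → pop True; no jump
LOAD_FAST_LOAD_FAST u,u → push 35,35
BINARY_OP & → 35 & 35 = 35
STORE_FAST u → u=35
LOAD_CONST → push 3
LOAD_FAST u → push 35
BINARY_OP | → 3 | 35 = 35
STORE_FAST u → u=35
LOAD_CONST → push 6
LOAD_FAST c → push 29
BINARY_OP + → 6 + 29 = 35
STORE_FAST u → u=35
LOAD_FAST i → push 1
LOAD_CONST → push 1
BINARY_OP + → 1 + 1 = 2
STORE_FAST i → i=2
LOAD_FAST i → push 2
LOAD_CONST → push 3
COMPARE_OP bool(<) → 2 vs 3 = True
POP_JUMP_IF_FALSE → pop True; no jump
LOAD_FAST_LOAD_FAST u,u → push 35,35
BINARY_OP & → 35 & 35 = 35
STORE_FAST u → u=35
LOAD_CONST → push 3
LOAD_FAST u → push 35
BINARY_OP | → 3 | 35 = 35
STORE_FAST u → u=35
LOAD_CONST → push 6
LOAD_FAST c → push 29
BINARY_OP + → 6 + 29 = 35
STORE_FAST u → u=35
LOAD_FAST i → push 2
LOAD_CONST → push 1
BINARY_OP + → 2 + 1 = 3
STORE_FAST i → i=3
LOAD_FAST i → push 3
LOAD_CONST → push 3
COMPARE_OP bool(<) → 3 vs 3 = False
POP_JUMP_IF_FALSE → pop False; jump
LOAD_FAST u → push 35
RETURN_VALUE → return 35.

35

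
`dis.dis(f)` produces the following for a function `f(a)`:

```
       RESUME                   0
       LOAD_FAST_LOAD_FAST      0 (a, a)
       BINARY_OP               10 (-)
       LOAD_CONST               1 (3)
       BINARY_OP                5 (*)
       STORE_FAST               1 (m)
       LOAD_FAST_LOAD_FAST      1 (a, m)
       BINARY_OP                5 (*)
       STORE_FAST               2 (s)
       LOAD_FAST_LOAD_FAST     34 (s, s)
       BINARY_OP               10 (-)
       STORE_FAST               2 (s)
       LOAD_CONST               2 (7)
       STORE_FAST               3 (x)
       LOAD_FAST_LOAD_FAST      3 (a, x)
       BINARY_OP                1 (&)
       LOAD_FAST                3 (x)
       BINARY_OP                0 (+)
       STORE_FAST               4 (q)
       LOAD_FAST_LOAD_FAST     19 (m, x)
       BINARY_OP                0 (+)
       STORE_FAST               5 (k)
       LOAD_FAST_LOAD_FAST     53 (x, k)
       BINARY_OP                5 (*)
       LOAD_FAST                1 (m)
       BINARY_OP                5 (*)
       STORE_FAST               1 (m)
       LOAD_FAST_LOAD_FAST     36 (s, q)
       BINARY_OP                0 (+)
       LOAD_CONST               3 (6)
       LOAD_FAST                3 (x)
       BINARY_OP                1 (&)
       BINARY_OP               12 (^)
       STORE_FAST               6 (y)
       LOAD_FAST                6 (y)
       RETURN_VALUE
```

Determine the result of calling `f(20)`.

13

LOAD_FAST_LOAD_FAST a,a → push 20,20. Stack: [20, 20]
BINARY_OP - → 20 - 20 = 0. Stack: [0]
LOAD_CONST → push 3. Stack: [0, 3]
BINARY_OP * → 0 * 3 = 0. Stack: [0]
STORE_FAST m → m=0. Stack: []
LOAD_FAST_LOAD_FAST a,m → push 20,0. Stack: [20, 0]
BINARY_OP * → 20 * 0 = 0. Stack: [0]
STORE_FAST s → s=0. Stack: []
LOAD_FAST_LOAD_FAST s,s → push 0,0. Stack: [0, 0]
BINARY_OP - → 0 - 0 = 0. Stack: [0]
STORE_FAST s → s=0. Stack: []
LOAD_CONST → push 7. Stack: [7]
STORE_FAST x → x=7. Stack: []
LOAD_FAST_LOAD_FAST a,x → push 20,7. Stack: [20, 7]
BINARY_OP & → 20 & 7 = 4. Stack: [4]
LOAD_FAST x → push 7. Stack: [4, 7]
BINARY_OP + → 4 + 7 = 11. Stack: [11]
STORE_FAST q → q=11. Stack: []
LOAD_FAST_LOAD_FAST m,x → push 0,7. Stack: [0, 7]
BINARY_OP + → 0 + 7 = 7. Stack: [7]
STORE_FAST k → k=7. Stack: []
LOAD_FAST_LOAD_FAST x,k → push 7,7. Stack: [7, 7]
BINARY_OP * → 7 * 7 = 49. Stack: [49]
LOAD_FAST m → push 0. Stack: [49, 0]
BINARY_OP * → 49 * 0 = 0. Stack: [0]
STORE_FAST m → m=0. Stack: []
LOAD_FAST_LOAD_FAST s,q → push 0,11. Stack: [0, 11]
BINARY_OP + → 0 + 11 = 11. Stack: [11]
LOAD_CONST → push 6. Stack: [11, 6]
LOAD_FAST x → push 7. Stack: [11, 6, 7]
BINARY_OP & → 6 & 7 = 6. Stack: [11, 6]
BINARY_OP ^ → 11 ^ 6 = 13. Stack: [13]
STORE_FAST y → y=13. Stack: []
LOAD_FAST y → push 13. Stack: [13]
RETURN_VALUE → return 13.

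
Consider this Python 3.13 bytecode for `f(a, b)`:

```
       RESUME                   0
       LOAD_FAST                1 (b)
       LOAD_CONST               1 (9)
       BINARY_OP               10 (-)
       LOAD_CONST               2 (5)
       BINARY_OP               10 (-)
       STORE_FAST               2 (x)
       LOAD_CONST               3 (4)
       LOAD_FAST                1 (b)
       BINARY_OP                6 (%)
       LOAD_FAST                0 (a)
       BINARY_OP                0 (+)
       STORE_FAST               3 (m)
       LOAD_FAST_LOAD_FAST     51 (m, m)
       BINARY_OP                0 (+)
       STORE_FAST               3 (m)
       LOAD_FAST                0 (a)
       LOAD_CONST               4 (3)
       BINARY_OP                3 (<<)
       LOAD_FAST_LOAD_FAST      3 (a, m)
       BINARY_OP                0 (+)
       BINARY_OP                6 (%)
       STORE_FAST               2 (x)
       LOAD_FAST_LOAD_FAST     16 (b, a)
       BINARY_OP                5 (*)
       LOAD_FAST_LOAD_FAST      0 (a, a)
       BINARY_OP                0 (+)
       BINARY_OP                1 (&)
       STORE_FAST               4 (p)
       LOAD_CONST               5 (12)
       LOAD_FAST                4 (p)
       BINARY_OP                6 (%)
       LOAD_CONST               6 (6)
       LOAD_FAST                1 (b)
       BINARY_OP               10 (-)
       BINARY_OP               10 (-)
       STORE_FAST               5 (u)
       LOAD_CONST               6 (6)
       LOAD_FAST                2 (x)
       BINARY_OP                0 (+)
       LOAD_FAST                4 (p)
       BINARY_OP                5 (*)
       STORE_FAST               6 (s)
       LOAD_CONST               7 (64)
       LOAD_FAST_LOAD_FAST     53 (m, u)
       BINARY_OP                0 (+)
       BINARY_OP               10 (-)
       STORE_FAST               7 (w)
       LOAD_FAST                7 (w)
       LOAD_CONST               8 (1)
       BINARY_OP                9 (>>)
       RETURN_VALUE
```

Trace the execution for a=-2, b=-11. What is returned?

LOAD_FAST b → push -11. Stack: [-11]
LOAD_CONST → push 9. Stack: [-11, 9]
BINARY_OP - → -11 - 9 = -20. Stack: [-20]
LOAD_CONST → push 5. Stack: [-20, 5]
BINARY_OP - → -20 - 5 = -25. Stack: [-25]
STORE_FAST x → x=-25. Stack: []
LOAD_CONST → push 4. Stack: [4]
LOAD_FAST b → push -11. Stack: [4, -11]
BINARY_OP % → 4 % -11 = -7. Stack: [-7]
LOAD_FAST a → push -2. Stack: [-7, -2]
BINARY_OP + → -7 + -2 = -9. Stack: [-9]
STORE_FAST m → m=-9. Stack: []
LOAD_FAST_LOAD_FAST m,m → push -9,-9. Stack: [-9, -9]
BINARY_OP + → -9 + -9 = -18. Stack: [-18]
STORE_FAST m → m=-18. Stack: []
LOAD_FAST a → push -2. Stack: [-2]
LOAD_CONST → push 3. Stack: [-2, 3]
BINARY_OP << → -2 << 3 = -16. Stack: [-16]
LOAD_FAST_LOAD_FAST a,m → push -2,-18. Stack: [-16, -2, -18]
BINARY_OP + → -2 + -18 = -20. Stack: [-16, -20]
BINARY_OP % → -16 % -20 = -16. Stack: [-16]
STORE_FAST x → x=-16. Stack: []
LOAD_FAST_LOAD_FAST b,a → push -11,-2. Stack: [-11, -2]
BINARY_OP * → -11 * -2 = 22. Stack: [22]
LOAD_FAST_LOAD_FAST a,a → push -2,-2. Stack: [22, -2, -2]
BINARY_OP + → -2 + -2 = -4. Stack: [22, -4]
BINARY_OP & → 22 & -4 = 20. Stack: [20]
STORE_FAST p → p=20. Stack: []
LOAD_CONST → push 12. Stack: [12]
LOAD_FAST p → push 20. Stack: [12, 20]
BINARY_OP % → 12 % 20 = 12. Stack: [12]
LOAD_CONST → push 6. Stack: [12, 6]
LOAD_FAST b → push -11. Stack: [12, 6, -11]
BINARY_OP - → 6 - -11 = 17. Stack: [12, 17]
BINARY_OP - → 12 - 17 = -5. Stack: [-5]
STORE_FAST u → u=-5. Stack: []
LOAD_CONST → push 6. Stack: [6]
LOAD_FAST x → push -16. Stack: [6, -16]
BINARY_OP + → 6 + -16 = -10. Stack: [-10]
LOAD_FAST p → push 20. Stack: [-10, 20]
BINARY_OP * → -10 * 20 = -200. Stack: [-200]
STORE_FAST s → s=-200. Stack: []
LOAD_CONST → push 64. Stack: [64]
LOAD_FAST_LOAD_FAST m,u → push -18,-5. Stack: [64, -18, -5]
BINARY_OP + → -18 + -5 = -23. Stack: [64, -23]
BINARY_OP - → 64 - -23 = 87. Stack: [87]
STORE_FAST w → w=87. Stack: []
LOAD_FAST w → push 87. Stack: [87]
LOAD_CONST → push 1. Stack: [87, 1]
BINARY_OP >> → 87 >> 1 = 43. Stack: [43]
RETURN_VALUE → return 43.

43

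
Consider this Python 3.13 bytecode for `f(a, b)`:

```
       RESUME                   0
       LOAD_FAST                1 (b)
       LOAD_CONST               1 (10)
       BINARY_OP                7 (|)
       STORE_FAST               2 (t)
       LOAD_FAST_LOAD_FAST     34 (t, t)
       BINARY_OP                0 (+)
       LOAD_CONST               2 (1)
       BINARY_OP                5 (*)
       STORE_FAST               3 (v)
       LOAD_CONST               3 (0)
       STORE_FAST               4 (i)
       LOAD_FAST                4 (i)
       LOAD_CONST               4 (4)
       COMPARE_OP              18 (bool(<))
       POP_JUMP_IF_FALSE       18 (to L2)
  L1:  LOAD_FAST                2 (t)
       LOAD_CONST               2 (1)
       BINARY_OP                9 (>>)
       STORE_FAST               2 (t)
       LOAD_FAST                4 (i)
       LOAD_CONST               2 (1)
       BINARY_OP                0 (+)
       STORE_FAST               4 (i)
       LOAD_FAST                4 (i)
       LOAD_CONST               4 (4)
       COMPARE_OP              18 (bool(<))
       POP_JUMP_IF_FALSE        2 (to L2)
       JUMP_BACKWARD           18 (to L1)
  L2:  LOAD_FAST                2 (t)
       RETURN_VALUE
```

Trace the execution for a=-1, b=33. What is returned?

2

LOAD_FAST b → push 33. Stack: [33]
LOAD_CONST → push 10. Stack: [33, 10]
BINARY_OP | → 33 | 10 = 43. Stack: [43]
STORE_FAST t → t=43. Stack: []
LOAD_FAST_LOAD_FAST t,t → push 43,43. Stack: [43, 43]
BINARY_OP + → 43 + 43 = 86. Stack: [86]
LOAD_CONST → push 1. Stack: [86, 1]
BINARY_OP * → 86 * 1 = 86. Stack: [86]
STORE_FAST v → v=86. Stack: []
LOAD_CONST → push 0. Stack: [0]
STORE_FAST i → i=0. Stack: []
LOAD_FAST i → push 0. Stack: [0]
LOAD_CONST → push 4. Stack: [0, 4]
COMPARE_OP bool(<) → 0 vs 4 = True. Stack: [True]
POP_JUMP_IF_FALSE → pop True; no jump. Stack: []
LOAD_FAST t → push 43. Stack: [43]
LOAD_CONST → push 1. Stack: [43, 1]
BINARY_OP >> → 43 >> 1 = 21. Stack: [21]
STORE_FAST t → t=21. Stack: []
LOAD_FAST i → push 0. Stack: [0]
LOAD_CONST → push 1. Stack: [0, 1]
BINARY_OP + → 0 + 1 = 1. Stack: [1]
STORE_FAST i → i=1. Stack: []
LOAD_FAST i → push 1. Stack: [1]
LOAD_CONST → push 4. Stack: [1, 4]
COMPARE_OP bool(<) → 1 vs 4 = True. Stack: [True]
POP_JUMP_IF_FALSE → pop True; no jump. Stack: []
LOAD_FAST t → push 21. Stack: [21]
LOAD_CONST → push 1. Stack: [21, 1]
BINARY_OP >> → 21 >> 1 = 10. Stack: [10]
STORE_FAST t → t=10. Stack: []
LOAD_FAST i → push 1. Stack: [1]
LOAD_CONST → push 1. Stack: [1, 1]
BINARY_OP + → 1 + 1 = 2. Stack: [2]
STORE_FAST i → i=2. Stack: []
LOAD_FAST i → push 2. Stack: [2]
LOAD_CONST → push 4. Stack: [2, 4]
COMPARE_OP bool(<) → 2 vs 4 = True. Stack: [True]
POP_JUMP_IF_FALSE → pop True; no jump. Stack: []
LOAD_FAST t → push 10. Stack: [10]
LOAD_CONST → push 1. Stack: [10, 1]
BINARY_OP >> → 10 >> 1 = 5. Stack: [5]
STORE_FAST t → t=5. Stack: []
LOAD_FAST i → push 2. Stack: [2]
LOAD_CONST → push 1. Stack: [2, 1]
BINARY_OP + → 2 + 1 = 3. Stack: [3]
STORE_FAST i → i=3. Stack: []
LOAD_FAST i → push 3. Stack: [3]
LOAD_CONST → push 4. Stack: [3, 4]
COMPARE_OP bool(<) → 3 vs 4 = True. Stack: [True]
POP_JUMP_IF_FALSE → pop True; no jump. Stack: []
LOAD_FAST t → push 5. Stack: [5]
LOAD_CONST → push 1. Stack: [5, 1]
BINARY_OP >> → 5 >> 1 = 2. Stack: [2]
STORE_FAST t → t=2. Stack: []
LOAD_FAST i → push 3. Stack: [3]
LOAD_CONST → push 1. Stack: [3, 1]
BINARY_OP + → 3 + 1 = 4. Stack: [4]
STORE_FAST i → i=4. Stack: []
LOAD_FAST i → push 4. Stack: [4]
LOAD_CONST → push 4. Stack: [4, 4]
COMPARE_OP bool(<) → 4 vs 4 = False. Stack: [False]
POP_JUMP_IF_FALSE → pop False; jump. Stack: []
LOAD_FAST t → push 2. Stack: [2]
RETURN_VALUE → return 2.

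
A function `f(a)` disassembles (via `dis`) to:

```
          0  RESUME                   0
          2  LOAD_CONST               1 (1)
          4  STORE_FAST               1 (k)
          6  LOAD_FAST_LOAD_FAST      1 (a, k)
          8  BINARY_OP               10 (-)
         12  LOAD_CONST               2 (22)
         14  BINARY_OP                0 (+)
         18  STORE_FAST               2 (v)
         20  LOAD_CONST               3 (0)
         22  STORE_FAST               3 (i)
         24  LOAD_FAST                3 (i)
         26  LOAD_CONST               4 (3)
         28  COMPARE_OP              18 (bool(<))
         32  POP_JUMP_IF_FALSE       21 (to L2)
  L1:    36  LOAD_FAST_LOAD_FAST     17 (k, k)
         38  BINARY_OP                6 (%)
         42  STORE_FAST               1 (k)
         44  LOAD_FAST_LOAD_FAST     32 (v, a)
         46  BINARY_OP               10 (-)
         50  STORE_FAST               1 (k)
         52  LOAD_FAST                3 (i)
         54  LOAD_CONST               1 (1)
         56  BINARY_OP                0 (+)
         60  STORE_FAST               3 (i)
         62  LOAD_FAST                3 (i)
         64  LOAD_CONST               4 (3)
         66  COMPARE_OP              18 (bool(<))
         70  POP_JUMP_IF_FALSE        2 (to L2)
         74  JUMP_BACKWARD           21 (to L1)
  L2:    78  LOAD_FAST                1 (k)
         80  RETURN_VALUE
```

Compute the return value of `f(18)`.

21

LOAD_CONST → push 1. Stack: [1]
STORE_FAST k → k=1. Stack: []
LOAD_FAST_LOAD_FAST a,k → push 18,1. Stack: [18, 1]
BINARY_OP - → 18 - 1 = 17. Stack: [17]
LOAD_CONST → push 22. Stack: [17, 22]
BINARY_OP + → 17 + 22 = 39. Stack: [39]
STORE_FAST v → v=39. Stack: []
LOAD_CONST → push 0. Stack: [0]
STORE_FAST i → i=0. Stack: []
LOAD_FAST i → push 0. Stack: [0]
LOAD_CONST → push 3. Stack: [0, 3]
COMPARE_OP bool(<) → 0 vs 3 = True. Stack: [True]
POP_JUMP_IF_FALSE → pop True; no jump. Stack: []
LOAD_FAST_LOAD_FAST k,k → push 1,1. Stack: [1, 1]
BINARY_OP % → 1 % 1 = 0. Stack: [0]
STORE_FAST k → k=0. Stack: []
LOAD_FAST_LOAD_FAST v,a → push 39,18. Stack: [39, 18]
BINARY_OP - → 39 - 18 = 21. Stack: [21]
STORE_FAST k → k=21. Stack: []
LOAD_FAST i → push 0. Stack: [0]
LOAD_CONST → push 1. Stack: [0, 1]
BINARY_OP + → 0 + 1 = 1. Stack: [1]
STORE_FAST i → i=1. Stack: []
LOAD_FAST i → push 1. Stack: [1]
LOAD_CONST → push 3. Stack: [1, 3]
COMPARE_OP bool(<) → 1 vs 3 = True. Stack: [True]
POP_JUMP_IF_FALSE → pop True; no jump. Stack: []
LOAD_FAST_LOAD_FAST k,k → push 21,21. Stack: [21, 21]
BINARY_OP % → 21 % 21 = 0. Stack: [0]
STORE_FAST k → k=0. Stack: []
LOAD_FAST_LOAD_FAST v,a → push 39,18. Stack: [39, 18]
BINARY_OP - → 39 - 18 = 21. Stack: [21]
STORE_FAST k → k=21. Stack: []
LOAD_FAST i → push 1. Stack: [1]
LOAD_CONST → push 1. Stack: [1, 1]
BINARY_OP + → 1 + 1 = 2. Stack: [2]
STORE_FAST i → i=2. Stack: []
LOAD_FAST i → push 2. Stack: [2]
LOAD_CONST → push 3. Stack: [2, 3]
COMPARE_OP bool(<) → 2 vs 3 = True. Stack: [True]
POP_JUMP_IF_FALSE → pop True; no jump. Stack: []
LOAD_FAST_LOAD_FAST k,k → push 21,21. Stack: [21, 21]
BINARY_OP % → 21 % 21 = 0. Stack: [0]
STORE_FAST k → k=0. Stack: []
LOAD_FAST_LOAD_FAST v,a → push 39,18. Stack: [39, 18]
BINARY_OP - → 39 - 18 = 21. Stack: [21]
STORE_FAST k → k=21. Stack: []
LOAD_FAST i → push 2. Stack: [2]
LOAD_CONST → push 1. Stack: [2, 1]
BINARY_OP + → 2 + 1 = 3. Stack: [3]
STORE_FAST i → i=3. Stack: []
LOAD_FAST i → push 3. Stack: [3]
LOAD_CONST → push 3. Stack: [3, 3]
COMPARE_OP bool(<) → 3 vs 3 = False. Stack: [False]
POP_JUMP_IF_FALSE → pop False; jump. Stack: []
LOAD_FAST k → push 21. Stack: [21]
RETURN_VALUE → return 21.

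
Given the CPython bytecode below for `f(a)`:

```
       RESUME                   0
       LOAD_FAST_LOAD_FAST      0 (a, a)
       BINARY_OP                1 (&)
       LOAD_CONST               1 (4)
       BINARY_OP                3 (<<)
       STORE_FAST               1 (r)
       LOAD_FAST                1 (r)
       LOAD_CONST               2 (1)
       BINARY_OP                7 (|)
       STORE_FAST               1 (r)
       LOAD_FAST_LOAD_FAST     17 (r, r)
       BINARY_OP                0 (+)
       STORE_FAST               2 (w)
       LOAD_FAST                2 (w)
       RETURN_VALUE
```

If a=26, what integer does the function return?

834

LOAD_FAST_LOAD_FAST a,a → push 26,26. Stack: [26, 26]
BINARY_OP & → 26 & 26 = 26. Stack: [26]
LOAD_CONST → push 4. Stack: [26, 4]
BINARY_OP << → 26 << 4 = 416. Stack: [416]
STORE_FAST r → r=416. Stack: []
LOAD_FAST r → push 416. Stack: [416]
LOAD_CONST → push 1. Stack: [416, 1]
BINARY_OP | → 416 | 1 = 417. Stack: [417]
STORE_FAST r → r=417. Stack: []
LOAD_FAST_LOAD_FAST r,r → push 417,417. Stack: [417, 417]
BINARY_OP + → 417 + 417 = 834. Stack: [834]
STORE_FAST w → w=834. Stack: []
LOAD_FAST w → push 834. Stack: [834]
RETURN_VALUE → return 834.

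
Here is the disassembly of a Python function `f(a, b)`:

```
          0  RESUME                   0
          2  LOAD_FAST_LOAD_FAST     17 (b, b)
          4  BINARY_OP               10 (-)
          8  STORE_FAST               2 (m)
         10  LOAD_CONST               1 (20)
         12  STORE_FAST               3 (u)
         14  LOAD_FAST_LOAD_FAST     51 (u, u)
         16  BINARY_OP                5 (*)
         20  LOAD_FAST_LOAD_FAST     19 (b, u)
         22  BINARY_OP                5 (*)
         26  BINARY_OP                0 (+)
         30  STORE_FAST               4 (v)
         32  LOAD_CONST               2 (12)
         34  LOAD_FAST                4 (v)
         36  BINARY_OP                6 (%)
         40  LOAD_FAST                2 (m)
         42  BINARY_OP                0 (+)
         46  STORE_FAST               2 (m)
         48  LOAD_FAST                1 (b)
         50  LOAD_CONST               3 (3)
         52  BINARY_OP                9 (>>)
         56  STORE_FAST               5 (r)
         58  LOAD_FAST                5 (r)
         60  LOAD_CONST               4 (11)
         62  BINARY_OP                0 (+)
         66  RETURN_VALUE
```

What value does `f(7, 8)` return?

LOAD_FAST_LOAD_FAST b,b → push 8,8. Stack: [8, 8]
BINARY_OP - → 8 - 8 = 0. Stack: [0]
STORE_FAST m → m=0. Stack: []
LOAD_CONST → push 20. Stack: [20]
STORE_FAST u → u=20. Stack: []
LOAD_FAST_LOAD_FAST u,u → push 20,20. Stack: [20, 20]
BINARY_OP * → 20 * 20 = 400. Stack: [400]
LOAD_FAST_LOAD_FAST b,u → push 8,20. Stack: [400, 8, 20]
BINARY_OP * → 8 * 20 = 160. Stack: [400, 160]
BINARY_OP + → 400 + 160 = 560. Stack: [560]
STORE_FAST v → v=560. Stack: []
LOAD_CONST → push 12. Stack: [12]
LOAD_FAST v → push 560. Stack: [12, 560]
BINARY_OP % → 12 % 560 = 12. Stack: [12]
LOAD_FAST m → push 0. Stack: [12, 0]
BINARY_OP + → 12 + 0 = 12. Stack: [12]
STORE_FAST m → m=12. Stack: []
LOAD_FAST b → push 8. Stack: [8]
LOAD_CONST → push 3. Stack: [8, 3]
BINARY_OP >> → 8 >> 3 = 1. Stack: [1]
STORE_FAST r → r=1. Stack: []
LOAD_FAST r → push 1. Stack: [1]
LOAD_CONST → push 11. Stack: [1, 11]
BINARY_OP + → 1 + 11 = 12. Stack: [12]
RETURN_VALUE → return 12.

12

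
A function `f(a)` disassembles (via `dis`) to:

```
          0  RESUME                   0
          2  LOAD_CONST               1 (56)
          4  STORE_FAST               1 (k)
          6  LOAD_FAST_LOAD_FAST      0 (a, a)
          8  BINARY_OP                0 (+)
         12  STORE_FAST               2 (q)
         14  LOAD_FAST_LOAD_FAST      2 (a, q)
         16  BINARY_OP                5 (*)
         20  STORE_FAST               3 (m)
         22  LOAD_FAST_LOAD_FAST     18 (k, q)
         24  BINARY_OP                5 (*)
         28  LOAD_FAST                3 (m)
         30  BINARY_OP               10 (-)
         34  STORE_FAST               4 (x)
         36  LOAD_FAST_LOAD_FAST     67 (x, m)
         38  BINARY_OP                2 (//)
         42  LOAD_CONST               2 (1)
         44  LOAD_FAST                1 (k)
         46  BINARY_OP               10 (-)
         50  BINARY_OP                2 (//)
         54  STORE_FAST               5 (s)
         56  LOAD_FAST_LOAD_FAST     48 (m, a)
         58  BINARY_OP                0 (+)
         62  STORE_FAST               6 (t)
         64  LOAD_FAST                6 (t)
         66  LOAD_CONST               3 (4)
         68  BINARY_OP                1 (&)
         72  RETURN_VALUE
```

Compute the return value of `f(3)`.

4

LOAD_CONST → push 56. Stack: [56]
STORE_FAST k → k=56. Stack: []
LOAD_FAST_LOAD_FAST a,a → push 3,3. Stack: [3, 3]
BINARY_OP + → 3 + 3 = 6. Stack: [6]
STORE_FAST q → q=6. Stack: []
LOAD_FAST_LOAD_FAST a,q → push 3,6. Stack: [3, 6]
BINARY_OP * → 3 * 6 = 18. Stack: [18]
STORE_FAST m → m=18. Stack: []
LOAD_FAST_LOAD_FAST k,q → push 56,6. Stack: [56, 6]
BINARY_OP * → 56 * 6 = 336. Stack: [336]
LOAD_FAST m → push 18. Stack: [336, 18]
BINARY_OP - → 336 - 18 = 318. Stack: [318]
STORE_FAST x → x=318. Stack: []
LOAD_FAST_LOAD_FAST x,m → push 318,18. Stack: [318, 18]
BINARY_OP // → 318 // 18 = 17. Stack: [17]
LOAD_CONST → push 1. Stack: [17, 1]
LOAD_FAST k → push 56. Stack: [17, 1, 56]
BINARY_OP - → 1 - 56 = -55. Stack: [17, -55]
BINARY_OP // → 17 // -55 = -1. Stack: [-1]
STORE_FAST s → s=-1. Stack: []
LOAD_FAST_LOAD_FAST m,a → push 18,3. Stack: [18, 3]
BINARY_OP + → 18 + 3 = 21. Stack: [21]
STORE_FAST t → t=21. Stack: []
LOAD_FAST t → push 21. Stack: [21]
LOAD_CONST → push 4. Stack: [21, 4]
BINARY_OP & → 21 & 4 = 4. Stack: [4]
RETURN_VALUE → return 4.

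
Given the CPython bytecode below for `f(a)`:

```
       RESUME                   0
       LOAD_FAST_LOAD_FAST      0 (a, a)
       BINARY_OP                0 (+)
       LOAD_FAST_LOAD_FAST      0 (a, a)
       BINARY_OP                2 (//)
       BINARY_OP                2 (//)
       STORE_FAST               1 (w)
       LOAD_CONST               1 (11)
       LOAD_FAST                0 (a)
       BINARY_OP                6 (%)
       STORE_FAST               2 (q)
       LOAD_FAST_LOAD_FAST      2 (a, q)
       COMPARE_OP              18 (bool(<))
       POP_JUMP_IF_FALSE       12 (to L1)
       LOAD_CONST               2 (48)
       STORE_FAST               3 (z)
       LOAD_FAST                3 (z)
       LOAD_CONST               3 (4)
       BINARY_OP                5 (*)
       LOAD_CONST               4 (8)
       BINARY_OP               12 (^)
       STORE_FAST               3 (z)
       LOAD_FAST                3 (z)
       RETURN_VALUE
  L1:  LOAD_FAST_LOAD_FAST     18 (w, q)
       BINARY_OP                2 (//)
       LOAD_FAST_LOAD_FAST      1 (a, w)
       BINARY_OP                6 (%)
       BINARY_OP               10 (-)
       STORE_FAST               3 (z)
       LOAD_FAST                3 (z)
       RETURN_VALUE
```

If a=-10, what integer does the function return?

200

LOAD_FAST_LOAD_FAST a,a → push -10,-10. Stack: [-10, -10]
BINARY_OP + → -10 + -10 = -20. Stack: [-20]
LOAD_FAST_LOAD_FAST a,a → push -10,-10. Stack: [-20, -10, -10]
BINARY_OP // → -10 // -10 = 1. Stack: [-20, 1]
BINARY_OP // → -20 // 1 = -20. Stack: [-20]
STORE_FAST w → w=-20. Stack: []
LOAD_CONST → push 11. Stack: [11]
LOAD_FAST a → push -10. Stack: [11, -10]
BINARY_OP % → 11 % -10 = -9. Stack: [-9]
STORE_FAST q → q=-9. Stack: []
LOAD_FAST_LOAD_FAST a,q → push -10,-9. Stack: [-10, -9]
COMPARE_OP bool(<) → -10 vs -9 = True. Stack: [True]
POP_JUMP_IF_FALSE → pop True; no jump. Stack: []
LOAD_CONST → push 48. Stack: [48]
STORE_FAST z → z=48. Stack: []
LOAD_FAST z → push 48. Stack: [48]
LOAD_CONST → push 4. Stack: [48, 4]
BINARY_OP * → 48 * 4 = 192. Stack: [192]
LOAD_CONST → push 8. Stack: [192, 8]
BINARY_OP ^ → 192 ^ 8 = 200. Stack: [200]
STORE_FAST z → z=200. Stack: []
LOAD_FAST z → push 200. Stack: [200]
RETURN_VALUE → return 200.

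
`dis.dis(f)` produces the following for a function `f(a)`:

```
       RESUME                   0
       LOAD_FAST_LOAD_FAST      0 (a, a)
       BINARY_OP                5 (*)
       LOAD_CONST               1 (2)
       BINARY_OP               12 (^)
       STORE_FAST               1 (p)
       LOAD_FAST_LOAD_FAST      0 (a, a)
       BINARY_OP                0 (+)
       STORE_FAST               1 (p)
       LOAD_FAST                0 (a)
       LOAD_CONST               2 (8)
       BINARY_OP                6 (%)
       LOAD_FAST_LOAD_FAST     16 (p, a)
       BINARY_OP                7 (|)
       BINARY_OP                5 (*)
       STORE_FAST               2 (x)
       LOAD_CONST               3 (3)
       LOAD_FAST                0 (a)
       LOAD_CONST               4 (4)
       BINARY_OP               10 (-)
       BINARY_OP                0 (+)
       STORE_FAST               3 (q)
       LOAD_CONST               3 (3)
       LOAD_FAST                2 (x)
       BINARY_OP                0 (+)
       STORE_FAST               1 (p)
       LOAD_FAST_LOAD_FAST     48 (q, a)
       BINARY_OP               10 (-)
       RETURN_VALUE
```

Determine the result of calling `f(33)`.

-1

LOAD_FAST_LOAD_FAST a,a → push 33,33. Stack: [33, 33]
BINARY_OP * → 33 * 33 = 1089. Stack: [1089]
LOAD_CONST → push 2. Stack: [1089, 2]
BINARY_OP ^ → 1089 ^ 2 = 1091. Stack: [1091]
STORE_FAST p → p=1091. Stack: []
LOAD_FAST_LOAD_FAST a,a → push 33,33. Stack: [33, 33]
BINARY_OP + → 33 + 33 = 66. Stack: [66]
STORE_FAST p → p=66. Stack: []
LOAD_FAST a → push 33. Stack: [33]
LOAD_CONST → push 8. Stack: [33, 8]
BINARY_OP % → 33 % 8 = 1. Stack: [1]
LOAD_FAST_LOAD_FAST p,a → push 66,33. Stack: [1, 66, 33]
BINARY_OP | → 66 | 33 = 99. Stack: [1, 99]
BINARY_OP * → 1 * 99 = 99. Stack: [99]
STORE_FAST x → x=99. Stack: []
LOAD_CONST → push 3. Stack: [3]
LOAD_FAST a → push 33. Stack: [3, 33]
LOAD_CONST → push 4. Stack: [3, 33, 4]
BINARY_OP - → 33 - 4 = 29. Stack: [3, 29]
BINARY_OP + → 3 + 29 = 32. Stack: [32]
STORE_FAST q → q=32. Stack: []
LOAD_CONST → push 3. Stack: [3]
LOAD_FAST x → push 99. Stack: [3, 99]
BINARY_OP + → 3 + 99 = 102. Stack: [102]
STORE_FAST p → p=102. Stack: []
LOAD_FAST_LOAD_FAST q,a → push 32,33. Stack: [32, 33]
BINARY_OP - → 32 - 33 = -1. Stack: [-1]
RETURN_VALUE → return -1.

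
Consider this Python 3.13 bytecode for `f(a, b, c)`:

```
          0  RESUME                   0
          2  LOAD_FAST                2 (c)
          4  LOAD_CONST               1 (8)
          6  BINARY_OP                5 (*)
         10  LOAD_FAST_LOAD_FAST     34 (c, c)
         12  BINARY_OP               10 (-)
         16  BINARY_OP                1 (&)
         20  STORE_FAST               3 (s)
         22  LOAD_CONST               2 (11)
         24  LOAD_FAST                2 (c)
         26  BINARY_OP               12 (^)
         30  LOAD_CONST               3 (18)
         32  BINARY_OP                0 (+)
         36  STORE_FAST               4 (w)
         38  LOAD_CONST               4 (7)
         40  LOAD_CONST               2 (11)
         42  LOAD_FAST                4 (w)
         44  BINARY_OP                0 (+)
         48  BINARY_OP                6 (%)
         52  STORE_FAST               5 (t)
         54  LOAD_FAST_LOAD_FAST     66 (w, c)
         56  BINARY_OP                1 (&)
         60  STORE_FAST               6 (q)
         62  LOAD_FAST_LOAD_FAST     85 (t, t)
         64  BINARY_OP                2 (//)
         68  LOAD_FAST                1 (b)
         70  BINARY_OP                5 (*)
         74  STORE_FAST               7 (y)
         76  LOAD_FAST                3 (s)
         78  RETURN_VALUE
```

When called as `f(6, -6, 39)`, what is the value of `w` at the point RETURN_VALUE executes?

LOAD_FAST c → push 39. Stack: [39]
LOAD_CONST → push 8. Stack: [39, 8]
BINARY_OP * → 39 * 8 = 312. Stack: [312]
LOAD_FAST_LOAD_FAST c,c → push 39,39. Stack: [312, 39, 39]
BINARY_OP - → 39 - 39 = 0. Stack: [312, 0]
BINARY_OP & → 312 & 0 = 0. Stack: [0]
STORE_FAST s → s=0. Stack: []
LOAD_CONST → push 11. Stack: [11]
LOAD_FAST c → push 39. Stack: [11, 39]
BINARY_OP ^ → 11 ^ 39 = 44. Stack: [44]
LOAD_CONST → push 18. Stack: [44, 18]
BINARY_OP + → 44 + 18 = 62. Stack: [62]
STORE_FAST w → w=62. Stack: []
LOAD_CONST → push 7. Stack: [7]
LOAD_CONST → push 11. Stack: [7, 11]
LOAD_FAST w → push 62. Stack: [7, 11, 62]
BINARY_OP + → 11 + 62 = 73. Stack: [7, 73]
BINARY_OP % → 7 % 73 = 7. Stack: [7]
STORE_FAST t → t=7. Stack: []
LOAD_FAST_LOAD_FAST w,c → push 62,39. Stack: [62, 39]
BINARY_OP & → 62 & 39 = 38. Stack: [38]
STORE_FAST q → q=38. Stack: []
LOAD_FAST_LOAD_FAST t,t → push 7,7. Stack: [7, 7]
BINARY_OP // → 7 // 7 = 1. Stack: [1]
LOAD_FAST b → push -6. Stack: [1, -6]
BINARY_OP * → 1 * -6 = -6. Stack: [-6]
STORE_FAST y → y=-6. Stack: []
LOAD_FAST s → push 0. Stack: [0]
RETURN_VALUE → return 0.

62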